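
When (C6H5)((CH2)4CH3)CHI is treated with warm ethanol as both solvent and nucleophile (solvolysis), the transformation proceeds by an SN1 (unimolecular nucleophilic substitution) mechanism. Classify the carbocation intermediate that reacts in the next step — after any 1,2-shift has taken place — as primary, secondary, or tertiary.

Step 1: Unassisted departure of I⁻ (taking the C–I bonding pair) generates a secondary carbocation.
No single 1,2-shift to an adjacent carbon would give a more-substituted cation, so no rearrangement occurs.

secondary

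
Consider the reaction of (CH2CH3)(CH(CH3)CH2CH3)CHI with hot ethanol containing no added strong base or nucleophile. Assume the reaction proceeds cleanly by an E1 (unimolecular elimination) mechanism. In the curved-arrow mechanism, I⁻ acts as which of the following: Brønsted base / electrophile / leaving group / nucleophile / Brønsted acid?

Step 1: Ionisation: the C–I σ-bond cleaves heterolytically; both bonding electrons depart with I⁻, leaving a secondary carbocation at the α-carbon.
I⁻ departs with both electrons of the breaking σ-bond — that is the definition of a leaving group.

leaving group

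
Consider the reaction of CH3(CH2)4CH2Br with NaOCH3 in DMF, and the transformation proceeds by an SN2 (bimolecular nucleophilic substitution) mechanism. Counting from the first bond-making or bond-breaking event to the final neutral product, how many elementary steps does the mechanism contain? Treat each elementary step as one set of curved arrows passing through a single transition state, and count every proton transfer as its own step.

1

Step 1: The methoxide nucleophile donates a lone pair from O to the α-carbon in a backside attack; simultaneously the C–Br σ-bond breaks and both of its electrons leave with Br⁻. One concerted step with inversion of configuration.
Total: 1 elementary step.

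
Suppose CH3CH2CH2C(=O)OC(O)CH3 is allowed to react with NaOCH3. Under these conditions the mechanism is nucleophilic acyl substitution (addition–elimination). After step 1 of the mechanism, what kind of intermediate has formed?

tetrahedral intermediate

Step 1: Nucleophilic addition of CH3O⁻ to the acyl carbon breaks the π(C=O) bond and yields a tetrahedral, anionic intermediate.
After step 1 the species present is a tetrahedral intermediate.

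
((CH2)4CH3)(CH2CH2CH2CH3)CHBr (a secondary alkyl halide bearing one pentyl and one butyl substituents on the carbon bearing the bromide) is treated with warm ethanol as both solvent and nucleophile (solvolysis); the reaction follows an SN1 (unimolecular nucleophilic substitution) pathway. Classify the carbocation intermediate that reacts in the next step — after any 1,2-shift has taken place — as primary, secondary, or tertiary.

secondary

Step 1: The C–Br bond breaks with both electrons going to the bromide; Br⁻ leaves and a secondary carbocation remains.
No single 1,2-shift to an adjacent carbon would give a more-substituted cation, so no rearrangement occurs.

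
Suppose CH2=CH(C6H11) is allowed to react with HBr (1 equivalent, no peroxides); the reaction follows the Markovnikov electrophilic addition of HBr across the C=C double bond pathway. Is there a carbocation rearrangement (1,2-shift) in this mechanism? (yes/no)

yes

The first-formed carbocation is secondary.
The adjacent cyclohexyl carbon already bears 2 other carbon substituents and has a hydrogen to migrate; after a 1,2-hydride shift from that carbon the positive charge sits on a tertiary centre.
Tertiary is more stable than secondary, so the shift occurs.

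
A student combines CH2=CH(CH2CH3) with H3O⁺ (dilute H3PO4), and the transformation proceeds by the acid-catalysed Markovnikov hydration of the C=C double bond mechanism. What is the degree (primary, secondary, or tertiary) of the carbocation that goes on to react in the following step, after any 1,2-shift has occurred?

secondary

Step 1: The π electrons of the C=C bond attack a proton of H3O⁺; Markovnikov addition places the new C–H on the less-substituted alkene carbon, so the positive charge ends up on the more-substituted carbon — a secondary carbocation. H2O is released.
No single 1,2-shift to an adjacent carbon would give a more-substituted cation, so no rearrangement occurs.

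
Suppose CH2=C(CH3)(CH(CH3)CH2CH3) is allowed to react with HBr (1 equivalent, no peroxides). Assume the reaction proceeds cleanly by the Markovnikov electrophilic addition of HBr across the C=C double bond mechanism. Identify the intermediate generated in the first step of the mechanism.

Step 1: Electrophilic addition begins with the π(C=C) electrons forming a bond to the proton of HBr. Following Markovnikov's rule, the resulting cation is tertiary. The H–Br bond breaks heterolytically, releasing Br⁻.
After step 1 the species present is a tertiary carbocation.

tertiary carbocation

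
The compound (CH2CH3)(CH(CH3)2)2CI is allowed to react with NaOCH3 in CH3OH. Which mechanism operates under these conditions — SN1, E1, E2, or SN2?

Conditions: a strong base with a tertiary substrate bearing a β-hydrogen.
These conditions are the textbook signature of the E2 pathway.
A strong (often hindered) base removes a β-H in concert with loss of the leaving group — bimolecular elimination.

E2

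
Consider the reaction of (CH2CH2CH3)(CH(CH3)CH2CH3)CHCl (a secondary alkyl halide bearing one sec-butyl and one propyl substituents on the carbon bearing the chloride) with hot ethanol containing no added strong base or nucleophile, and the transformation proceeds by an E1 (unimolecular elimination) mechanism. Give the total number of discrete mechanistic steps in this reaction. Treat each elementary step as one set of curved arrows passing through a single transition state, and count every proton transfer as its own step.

Step 1: The C–Cl bond breaks with both electrons going to the chloride; Cl⁻ leaves and a secondary carbocation remains.
Step 2: A hydride (H with its bonding pair) migrates from the adjacent sec-butyl carbon to the cationic centre — a 1,2-hydride shift — upgrading the secondary cation to a tertiary one.
Step 3: A weak base (an ethanol molecule from the solvent) removes a proton from a carbon adjacent to the cationic centre; the electrons of that C–H bond become the new π(C=C) bond, giving the alkene.
Total: 3 elementary steps.

3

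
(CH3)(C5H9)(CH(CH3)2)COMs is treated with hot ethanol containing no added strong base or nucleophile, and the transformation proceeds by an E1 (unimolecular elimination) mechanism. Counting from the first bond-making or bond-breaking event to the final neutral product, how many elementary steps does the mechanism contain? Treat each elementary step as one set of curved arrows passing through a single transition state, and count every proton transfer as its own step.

Step 1: Rate-determining heterolysis of the C–O bond gives MsO⁻ and a tertiary carbocation.
(No 1,2-shift: no single shift to an adjacent carbon would give a more stable cation.)
Step 2: A weak base (an ethanol molecule from the solvent) removes a proton from a carbon adjacent to the cationic centre; the electrons of that C–H bond become the new π(C=C) bond, giving the alkene.
Total: 2 elementary steps.

2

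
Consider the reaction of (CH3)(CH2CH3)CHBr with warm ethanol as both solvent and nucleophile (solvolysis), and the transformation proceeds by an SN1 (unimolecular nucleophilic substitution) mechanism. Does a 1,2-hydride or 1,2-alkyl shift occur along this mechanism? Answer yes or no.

The first-formed carbocation is secondary.
No single 1,2-shift to an adjacent carbon would produce a more-substituted cation than the one already present, so no rearrangement occurs.

no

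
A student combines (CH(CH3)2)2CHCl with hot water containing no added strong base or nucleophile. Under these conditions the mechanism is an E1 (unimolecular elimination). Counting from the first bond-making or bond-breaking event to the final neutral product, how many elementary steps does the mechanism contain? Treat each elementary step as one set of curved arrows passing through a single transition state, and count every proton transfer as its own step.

3

Step 1: Unassisted departure of Cl⁻ (taking the C–Cl bonding pair) generates a secondary carbocation.
Step 2: A 1,2-hydride shift from the adjacent isopropyl carbon moves the positive charge from the secondary centre to an adjacent carbon, generating a more stable tertiary carbocation.
Step 3: A weak base (a water molecule from the solvent) removes a proton from a carbon adjacent to the cationic centre; the electrons of that C–H bond become the new π(C=C) bond, giving the alkene.
Total: 3 elementary steps.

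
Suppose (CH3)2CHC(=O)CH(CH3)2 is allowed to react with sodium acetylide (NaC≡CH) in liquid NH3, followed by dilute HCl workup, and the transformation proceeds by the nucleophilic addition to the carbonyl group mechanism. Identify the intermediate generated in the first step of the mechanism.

Step 1: Nucleophilic addition: HC≡C⁻ adds to the carbonyl carbon, pushing the π(C=O) electron pair onto oxygen and giving a tetrahedral alkoxide.
After step 1 the species present is a tetrahedral alkoxide intermediate.

tetrahedral alkoxide intermediate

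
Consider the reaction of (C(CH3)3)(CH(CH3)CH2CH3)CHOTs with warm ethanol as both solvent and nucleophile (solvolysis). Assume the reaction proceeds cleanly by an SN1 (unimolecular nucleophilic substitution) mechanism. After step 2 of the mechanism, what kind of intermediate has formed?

Step 1: The C–O bond breaks with both electrons going to the tosylate; TsO⁻ leaves and a secondary carbocation remains.
Step 2: A hydride (H with its bonding pair) migrates from the adjacent sec-butyl carbon to the cationic centre — a 1,2-hydride shift — upgrading the secondary cation to a tertiary one.
After step 2 the species present is a tertiary carbocation.

tertiary carbocation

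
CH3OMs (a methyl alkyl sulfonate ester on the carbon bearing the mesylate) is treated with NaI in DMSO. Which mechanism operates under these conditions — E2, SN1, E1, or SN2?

Conditions: a methyl substrate with a strong nucleophile in the polar aprotic solvent DMSO.
These conditions are the textbook signature of the SN2 pathway.
An unhindered substrate with a strong nucleophile in a polar aprotic solvent favours one-step backside displacement.

SN2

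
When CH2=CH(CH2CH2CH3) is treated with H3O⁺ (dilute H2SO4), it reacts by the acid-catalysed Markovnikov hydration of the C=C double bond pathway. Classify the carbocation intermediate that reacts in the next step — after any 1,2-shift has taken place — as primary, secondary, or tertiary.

secondary

Step 1: Protonation of the alkene by H3O⁺: the π bond acts as the nucleophile and picks up H⁺, giving the more stable (Markovnikov) secondary carbocation. H2O is released.
No single 1,2-shift to an adjacent carbon would give a more-substituted cation, so no rearrangement occurs.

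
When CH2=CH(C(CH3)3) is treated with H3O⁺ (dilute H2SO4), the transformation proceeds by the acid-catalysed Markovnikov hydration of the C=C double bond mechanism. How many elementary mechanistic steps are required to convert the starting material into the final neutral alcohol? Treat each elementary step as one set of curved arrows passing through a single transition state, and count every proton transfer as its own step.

Step 1: The π electrons of the C=C bond attack a proton of H3O⁺; Markovnikov addition places the new C–H on the less-substituted alkene carbon, so the positive charge ends up on the more-substituted carbon — a secondary carbocation. H2O is released.
Step 2: Carbocation rearrangement: a 1,2-methyl shift from the adjacent tert-butyl carbon converts the initially-formed secondary cation into the more stable tertiary cation.
Step 3: A lone pair on the oxygen of H2O attacks the carbocation, forming a C–O bond and an oxonium ion (a protonated alcohol).
Step 4: H2O removes a proton from the oxonium oxygen, regenerating H3O⁺ and giving the neutral alcohol.
Total: 4 elementary steps.

4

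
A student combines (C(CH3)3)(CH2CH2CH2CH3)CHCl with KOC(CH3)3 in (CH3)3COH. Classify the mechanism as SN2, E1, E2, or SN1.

E2

Conditions: a strong/bulky base with a secondary substrate bearing a β-hydrogen.
These conditions are the textbook signature of the E2 pathway.
A strong (often hindered) base removes a β-H in concert with loss of the leaving group — bimolecular elimination.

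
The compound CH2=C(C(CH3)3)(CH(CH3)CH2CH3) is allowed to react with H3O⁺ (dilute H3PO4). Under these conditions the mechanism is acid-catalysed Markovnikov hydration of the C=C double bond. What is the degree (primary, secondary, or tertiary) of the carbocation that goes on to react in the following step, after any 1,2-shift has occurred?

Step 1: Protonation of the alkene by H3O⁺: the π bond acts as the nucleophile and picks up H⁺, giving the more stable (Markovnikov) tertiary carbocation. H2O is released.
No single 1,2-shift to an adjacent carbon would give a more-substituted cation, so no rearrangement occurs.

tertiary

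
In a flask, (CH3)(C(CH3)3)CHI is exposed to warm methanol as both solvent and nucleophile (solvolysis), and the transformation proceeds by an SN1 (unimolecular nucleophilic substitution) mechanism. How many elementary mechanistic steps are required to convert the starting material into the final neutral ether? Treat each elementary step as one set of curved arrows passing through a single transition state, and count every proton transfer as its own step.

4

Step 1: Ionisation: the C–I σ-bond cleaves heterolytically; both bonding electrons depart with I⁻, leaving a secondary carbocation at the α-carbon.
Step 2: Carbocation rearrangement: a 1,2-methyl shift from the adjacent tert-butyl carbon converts the initially-formed secondary cation into the more stable tertiary cation.
Step 3: CH3OH donates an oxygen lone pair into the empty p orbital of the cation, giving a protonated ether (an oxonium ion).
Step 4: Deprotonation of the oxonium oxygen by solvent methanol yields the neutral ether.
Total: 4 elementary steps.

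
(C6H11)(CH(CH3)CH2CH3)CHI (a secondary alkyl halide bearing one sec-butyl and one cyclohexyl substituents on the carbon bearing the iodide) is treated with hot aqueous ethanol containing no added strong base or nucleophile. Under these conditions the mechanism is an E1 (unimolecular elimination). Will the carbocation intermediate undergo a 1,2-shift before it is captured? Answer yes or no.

The first-formed carbocation is secondary.
The adjacent sec-butyl carbon already bears 2 other carbon substituents and has a hydrogen to migrate; after a 1,2-hydride shift from that carbon the positive charge sits on a tertiary centre.
Tertiary is more stable than secondary, so the shift occurs.

yes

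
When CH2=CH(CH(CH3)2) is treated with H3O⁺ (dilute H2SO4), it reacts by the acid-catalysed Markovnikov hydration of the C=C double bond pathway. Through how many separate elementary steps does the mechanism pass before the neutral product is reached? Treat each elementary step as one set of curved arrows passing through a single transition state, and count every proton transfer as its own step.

Step 1: Electrophilic addition begins with the π(C=C) electrons forming a bond to the proton of H3O⁺. Following Markovnikov's rule, the resulting cation is secondary. H2O is released.
Step 2: A hydride (H with its bonding pair) migrates from the adjacent isopropyl carbon to the cationic centre — a 1,2-hydride shift — upgrading the secondary cation to a tertiary one.
Step 3: A lone pair on the oxygen of H2O attacks the carbocation, forming a C–O bond and an oxonium ion (a protonated alcohol).
Step 4: H2O removes a proton from the oxonium oxygen, regenerating H3O⁺ and giving the neutral alcohol.
Total: 4 elementary steps.

4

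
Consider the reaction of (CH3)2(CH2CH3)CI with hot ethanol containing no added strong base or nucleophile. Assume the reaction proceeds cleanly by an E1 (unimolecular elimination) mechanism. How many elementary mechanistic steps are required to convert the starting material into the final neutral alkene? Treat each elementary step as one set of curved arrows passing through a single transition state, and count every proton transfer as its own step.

Step 1: Rate-determining heterolysis of the C–I bond gives I⁻ and a tertiary carbocation.
(No 1,2-shift: no single shift to an adjacent carbon would give a more stable cation.)
Step 2: Loss of a β-proton to an ethanol molecule of the solvent: the C–H bonding pair collapses toward the cationic carbon to form the C=C π bond, yielding the alkene.
Total: 2 elementary steps.

2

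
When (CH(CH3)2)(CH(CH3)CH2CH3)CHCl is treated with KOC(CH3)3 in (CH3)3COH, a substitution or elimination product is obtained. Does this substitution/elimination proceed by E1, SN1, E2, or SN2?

Conditions: a strong/bulky base with a secondary substrate bearing a β-hydrogen.
These conditions are the textbook signature of the E2 pathway.
A strong (often hindered) base removes a β-H in concert with loss of the leaving group — bimolecular elimination.

E2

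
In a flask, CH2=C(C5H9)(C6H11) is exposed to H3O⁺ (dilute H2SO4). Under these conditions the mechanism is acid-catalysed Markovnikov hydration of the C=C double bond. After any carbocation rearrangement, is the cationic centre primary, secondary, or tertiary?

tertiary

Step 1: Protonation of the alkene by H3O⁺: the π bond acts as the nucleophile and picks up H⁺, giving the more stable (Markovnikov) tertiary carbocation. H2O is released.
No single 1,2-shift to an adjacent carbon would give a more-substituted cation, so no rearrangement occurs.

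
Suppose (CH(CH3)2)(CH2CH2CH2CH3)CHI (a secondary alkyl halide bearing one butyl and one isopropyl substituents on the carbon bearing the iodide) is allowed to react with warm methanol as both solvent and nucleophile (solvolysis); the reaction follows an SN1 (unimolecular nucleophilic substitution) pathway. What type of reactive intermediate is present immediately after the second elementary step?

Step 1: Unassisted departure of I⁻ (taking the C–I bonding pair) generates a secondary carbocation.
Step 2: A 1,2-hydride shift from the adjacent isopropyl carbon moves the positive charge from the secondary centre to an adjacent carbon, generating a more stable tertiary carbocation.
After step 2 the species present is a tertiary carbocation.

tertiary carbocation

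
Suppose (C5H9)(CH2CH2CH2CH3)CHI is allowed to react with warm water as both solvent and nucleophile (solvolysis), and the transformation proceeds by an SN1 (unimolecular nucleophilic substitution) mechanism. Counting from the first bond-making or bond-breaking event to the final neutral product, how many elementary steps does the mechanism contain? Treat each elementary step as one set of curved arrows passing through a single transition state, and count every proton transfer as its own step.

Step 1: The C–I bond breaks with both electrons going to the iodide; I⁻ leaves and a secondary carbocation remains.
Step 2: Carbocation rearrangement: a 1,2-hydride shift from the adjacent cyclopentyl carbon converts the initially-formed secondary cation into the more stable tertiary cation.
Step 3: Nucleophilic capture: the oxygen of H2O bonds to the cationic carbon, producing an oxonium-ion intermediate.
Step 4: Deprotonation of the oxonium oxygen by solvent water yields the neutral alcohol.
Total: 4 elementary steps.

4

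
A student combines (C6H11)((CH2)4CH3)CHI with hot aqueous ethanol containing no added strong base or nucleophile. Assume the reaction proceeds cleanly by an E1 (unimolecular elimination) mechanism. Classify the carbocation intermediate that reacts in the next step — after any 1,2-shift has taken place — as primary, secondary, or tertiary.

Step 1: Ionisation: the C–I σ-bond cleaves heterolytically; both bonding electrons depart with I⁻, leaving a secondary carbocation at the α-carbon.
Step 2: A hydride (H with its bonding pair) migrates from the adjacent cyclohexyl carbon to the cationic centre — a 1,2-hydride shift — upgrading the secondary cation to a tertiary one.
The cation rearranges from secondary to tertiary via a 1,2-hydride shift from the adjacent cyclohexyl carbon; the tertiary cation is what reacts next.

tertiary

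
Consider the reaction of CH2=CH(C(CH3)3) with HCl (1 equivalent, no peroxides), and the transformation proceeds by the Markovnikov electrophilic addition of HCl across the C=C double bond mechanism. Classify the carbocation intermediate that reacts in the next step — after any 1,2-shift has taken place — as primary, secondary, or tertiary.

tertiary

Step 1: Electrophilic addition begins with the π(C=C) electrons forming a bond to the proton of HCl. Following Markovnikov's rule, the resulting cation is secondary. The H–Cl bond breaks heterolytically, releasing Cl⁻.
Step 2: A 1,2-methyl shift from the adjacent tert-butyl carbon moves the positive charge from the secondary centre to an adjacent carbon, generating a more stable tertiary carbocation.
The cation rearranges from secondary to tertiary via a 1,2-methyl shift from the adjacent tert-butyl carbon; the tertiary cation is what reacts next.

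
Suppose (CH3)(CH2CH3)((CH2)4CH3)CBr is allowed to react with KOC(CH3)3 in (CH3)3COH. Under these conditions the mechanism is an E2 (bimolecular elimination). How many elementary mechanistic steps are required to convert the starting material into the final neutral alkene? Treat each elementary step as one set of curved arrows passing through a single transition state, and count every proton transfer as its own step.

Step 1: Concerted anti-periplanar elimination: (CH3)3CO⁻ abstracts a β-H while Br⁻ leaves, and the C–H electrons become the new C=C π bond — all in a single transition state.
Total: 1 elementary step.

1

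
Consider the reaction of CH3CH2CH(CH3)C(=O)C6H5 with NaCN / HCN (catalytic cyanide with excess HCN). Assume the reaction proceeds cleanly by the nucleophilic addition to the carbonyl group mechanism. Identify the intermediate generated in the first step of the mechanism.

Step 1: A lone pair / filled orbital on CN⁻ attacks the electrophilic carbonyl carbon; the π(C=O) electrons shift onto oxygen, producing a tetrahedral alkoxide intermediate.
After step 1 the species present is a tetrahedral alkoxide intermediate.

tetrahedral alkoxide intermediate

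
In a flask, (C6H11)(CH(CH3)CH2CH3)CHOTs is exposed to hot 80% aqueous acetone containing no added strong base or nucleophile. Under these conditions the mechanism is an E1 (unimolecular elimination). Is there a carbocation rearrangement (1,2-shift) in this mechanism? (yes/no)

The first-formed carbocation is secondary.
The adjacent cyclohexyl carbon already bears 2 other carbon substituents and has a hydrogen to migrate; after a 1,2-hydride shift from that carbon the positive charge sits on a tertiary centre.
Tertiary is more stable than secondary, so the shift occurs.

yes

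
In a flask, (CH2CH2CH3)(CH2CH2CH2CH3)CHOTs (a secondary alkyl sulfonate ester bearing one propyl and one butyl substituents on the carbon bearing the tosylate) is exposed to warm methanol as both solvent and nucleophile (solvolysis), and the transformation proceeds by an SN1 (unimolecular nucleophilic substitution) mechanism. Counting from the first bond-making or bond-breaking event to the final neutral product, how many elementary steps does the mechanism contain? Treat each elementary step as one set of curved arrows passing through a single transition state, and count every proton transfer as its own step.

Step 1: The C–O bond breaks with both electrons going to the tosylate; TsO⁻ leaves and a secondary carbocation remains.
(No 1,2-shift: no single shift to an adjacent carbon would give a more stable cation.)
Step 2: A lone pair on the oxygen of CH3OH attacks the carbocation, forming a new C–O σ-bond and an oxonium ion.
Step 3: Deprotonation of the oxonium oxygen by solvent methanol yields the neutral ether.
Total: 3 elementary steps.

3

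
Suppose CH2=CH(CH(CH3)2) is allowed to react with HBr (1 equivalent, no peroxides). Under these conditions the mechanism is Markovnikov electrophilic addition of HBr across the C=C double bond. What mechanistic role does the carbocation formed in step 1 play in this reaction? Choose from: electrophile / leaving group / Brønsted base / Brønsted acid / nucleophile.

electrophile

Step 3: Nucleophilic attack by Br⁻ on the carbocation completes the addition, giving R–Br.
The carbocation formed in step 1 accepts an electron pair into an empty or π* orbital — it is the electrophile.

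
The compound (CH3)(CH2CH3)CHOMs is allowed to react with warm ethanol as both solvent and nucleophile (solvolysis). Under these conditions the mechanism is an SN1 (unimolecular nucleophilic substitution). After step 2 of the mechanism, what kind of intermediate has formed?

oxonium ion

Step 1: Ionisation: the C–O σ-bond cleaves heterolytically; both bonding electrons depart with MsO⁻, leaving a secondary carbocation at the α-carbon.
Step 2: Nucleophilic capture: the oxygen of CH3CH2OH bonds to the cationic carbon, producing an oxonium-ion intermediate.
After step 2 the species present is an oxonium ion.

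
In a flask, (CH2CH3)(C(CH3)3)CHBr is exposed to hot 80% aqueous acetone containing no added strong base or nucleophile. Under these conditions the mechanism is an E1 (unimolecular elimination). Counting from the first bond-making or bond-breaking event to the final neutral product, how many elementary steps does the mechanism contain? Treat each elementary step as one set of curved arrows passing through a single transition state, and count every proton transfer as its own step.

Step 1: The C–Br bond breaks with both electrons going to the bromide; Br⁻ leaves and a secondary carbocation remains.
Step 2: Carbocation rearrangement: a 1,2-methyl shift from the adjacent tert-butyl carbon converts the initially-formed secondary cation into the more stable tertiary cation.
Step 3: Loss of a β-proton to a water molecule of the solvent: the C–H bonding pair collapses toward the cationic carbon to form the C=C π bond, yielding the alkene.
Total: 3 elementary steps.

3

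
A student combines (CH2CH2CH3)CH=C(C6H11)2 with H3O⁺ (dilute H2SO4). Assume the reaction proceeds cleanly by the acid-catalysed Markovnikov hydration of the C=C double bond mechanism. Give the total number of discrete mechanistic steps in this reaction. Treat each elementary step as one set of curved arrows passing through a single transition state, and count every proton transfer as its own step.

3

Step 1: Electrophilic addition begins with the π(C=C) electrons forming a bond to the proton of H3O⁺. Following Markovnikov's rule, the resulting cation is tertiary. H2O is released.
(No 1,2-shift: no single shift to an adjacent carbon would give a more stable cation.)
Step 2: A lone pair on the oxygen of H2O attacks the carbocation, forming a C–O bond and an oxonium ion (a protonated alcohol).
Step 3: Deprotonation of the oxonium ion by a water molecule delivers the neutral alcohol and regenerates the acid catalyst.
Total: 3 elementary steps.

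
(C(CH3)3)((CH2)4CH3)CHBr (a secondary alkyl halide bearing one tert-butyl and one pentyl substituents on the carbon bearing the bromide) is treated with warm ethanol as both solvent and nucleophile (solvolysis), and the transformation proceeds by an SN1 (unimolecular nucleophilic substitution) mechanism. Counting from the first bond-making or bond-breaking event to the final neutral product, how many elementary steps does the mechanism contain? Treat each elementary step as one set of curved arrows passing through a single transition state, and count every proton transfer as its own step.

4

Step 1: Ionisation: the C–Br σ-bond cleaves heterolytically; both bonding electrons depart with Br⁻, leaving a secondary carbocation at the α-carbon.
Step 2: Carbocation rearrangement: a 1,2-methyl shift from the adjacent tert-butyl carbon converts the initially-formed secondary cation into the more stable tertiary cation.
Step 3: A lone pair on the oxygen of CH3CH2OH attacks the carbocation, forming a new C–O σ-bond and an oxonium ion.
Step 4: Proton transfer from the O–H of the oxonium ion to a solvent molecule delivers the neutral ether.
Total: 4 elementary steps.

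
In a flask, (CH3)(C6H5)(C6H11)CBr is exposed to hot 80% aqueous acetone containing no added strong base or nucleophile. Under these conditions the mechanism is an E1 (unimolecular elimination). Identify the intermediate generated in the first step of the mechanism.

Step 1: Ionisation: the C–Br σ-bond cleaves heterolytically; both bonding electrons depart with Br⁻, leaving a tertiary carbocation at the α-carbon.
After step 1 the species present is a tertiary carbocation.

tertiary carbocation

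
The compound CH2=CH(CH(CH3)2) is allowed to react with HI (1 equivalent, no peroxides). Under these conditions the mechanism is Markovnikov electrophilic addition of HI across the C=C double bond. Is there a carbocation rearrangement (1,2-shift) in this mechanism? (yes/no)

The first-formed carbocation is secondary.
The adjacent isopropyl carbon already bears 2 other carbon substituents and has a hydrogen to migrate; after a 1,2-hydride shift from that carbon the positive charge sits on a tertiary centre.
Tertiary is more stable than secondary, so the shift occurs.

yes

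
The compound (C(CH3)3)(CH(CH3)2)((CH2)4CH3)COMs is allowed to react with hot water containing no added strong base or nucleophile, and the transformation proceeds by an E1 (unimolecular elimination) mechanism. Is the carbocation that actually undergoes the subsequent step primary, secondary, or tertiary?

Step 1: Unassisted departure of MsO⁻ (taking the C–O bonding pair) generates a tertiary carbocation.
No single 1,2-shift to an adjacent carbon would give a more-substituted cation, so no rearrangement occurs.

tertiary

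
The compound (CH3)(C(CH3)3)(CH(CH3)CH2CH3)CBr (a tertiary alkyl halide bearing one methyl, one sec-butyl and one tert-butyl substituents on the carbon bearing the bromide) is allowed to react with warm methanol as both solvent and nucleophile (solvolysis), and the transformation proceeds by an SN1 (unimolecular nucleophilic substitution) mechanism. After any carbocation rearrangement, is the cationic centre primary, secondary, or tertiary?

Step 1: Rate-determining heterolysis of the C–Br bond gives Br⁻ and a tertiary carbocation.
No single 1,2-shift to an adjacent carbon would give a more-substituted cation, so no rearrangement occurs.

tertiary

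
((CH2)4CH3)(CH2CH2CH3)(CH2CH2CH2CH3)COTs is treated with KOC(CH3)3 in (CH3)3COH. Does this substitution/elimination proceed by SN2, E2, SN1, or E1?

E2

Conditions: a strong/bulky base with a tertiary substrate bearing a β-hydrogen.
These conditions are the textbook signature of the E2 pathway.
A strong (often hindered) base removes a β-H in concert with loss of the leaving group — bimolecular elimination.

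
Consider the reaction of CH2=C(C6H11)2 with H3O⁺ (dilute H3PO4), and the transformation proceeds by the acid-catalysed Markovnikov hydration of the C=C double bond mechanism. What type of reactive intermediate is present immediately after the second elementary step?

oxonium ion

Step 1: The π electrons of the C=C bond attack a proton of H3O⁺; Markovnikov addition places the new C–H on the less-substituted alkene carbon, so the positive charge ends up on the more-substituted carbon — a tertiary carbocation. H2O is released.
Step 2: A lone pair on the oxygen of H2O attacks the carbocation, forming a C–O bond and an oxonium ion (a protonated alcohol).
After step 2 the species present is an oxonium ion.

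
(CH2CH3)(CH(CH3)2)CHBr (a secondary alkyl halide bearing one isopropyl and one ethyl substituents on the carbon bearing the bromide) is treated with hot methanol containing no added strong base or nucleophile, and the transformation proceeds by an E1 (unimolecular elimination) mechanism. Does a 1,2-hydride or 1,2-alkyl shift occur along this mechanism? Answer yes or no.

yes

The first-formed carbocation is secondary.
The adjacent isopropyl carbon already bears 2 other carbon substituents and has a hydrogen to migrate; after a 1,2-hydride shift from that carbon the positive charge sits on a tertiary centre.
Tertiary is more stable than secondary, so the shift occurs.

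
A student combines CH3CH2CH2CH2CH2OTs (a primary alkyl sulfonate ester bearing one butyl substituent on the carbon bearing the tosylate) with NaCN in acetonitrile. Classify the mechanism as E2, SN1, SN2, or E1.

Conditions: a primary substrate with a strong nucleophile in the polar aprotic solvent acetonitrile.
These conditions are the textbook signature of the SN2 pathway.
An unhindered substrate with a strong nucleophile in a polar aprotic solvent favours one-step backside displacement.

SN2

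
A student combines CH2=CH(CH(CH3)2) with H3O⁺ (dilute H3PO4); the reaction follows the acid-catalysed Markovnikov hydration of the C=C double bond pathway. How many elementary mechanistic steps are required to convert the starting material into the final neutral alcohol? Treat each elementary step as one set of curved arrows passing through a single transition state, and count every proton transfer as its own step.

4

Step 1: Electrophilic addition begins with the π(C=C) electrons forming a bond to the proton of H3O⁺. Following Markovnikov's rule, the resulting cation is secondary. H2O is released.
Step 2: Carbocation rearrangement: a 1,2-hydride shift from the adjacent isopropyl carbon converts the initially-formed secondary cation into the more stable tertiary cation.
Step 3: Water acts as the nucleophile: an oxygen lone pair bonds to the cationic carbon, giving an oxonium-ion intermediate.
Step 4: Deprotonation of the oxonium ion by a water molecule delivers the neutral alcohol and regenerates the acid catalyst.
Total: 4 elementary steps.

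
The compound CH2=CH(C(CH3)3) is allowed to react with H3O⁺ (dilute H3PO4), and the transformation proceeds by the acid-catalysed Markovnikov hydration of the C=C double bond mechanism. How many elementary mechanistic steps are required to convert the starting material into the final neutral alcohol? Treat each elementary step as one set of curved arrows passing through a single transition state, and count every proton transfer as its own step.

Step 1: Protonation of the alkene by H3O⁺: the π bond acts as the nucleophile and picks up H⁺, giving the more stable (Markovnikov) secondary carbocation. H2O is released.
Step 2: Carbocation rearrangement: a 1,2-methyl shift from the adjacent tert-butyl carbon converts the initially-formed secondary cation into the more stable tertiary cation.
Step 3: Water acts as the nucleophile: an oxygen lone pair bonds to the cationic carbon, giving an oxonium-ion intermediate.
Step 4: Proton transfer from the O–H of the oxonium ion to H2O completes the catalytic cycle and yields the alcohol.
Total: 4 elementary steps.

4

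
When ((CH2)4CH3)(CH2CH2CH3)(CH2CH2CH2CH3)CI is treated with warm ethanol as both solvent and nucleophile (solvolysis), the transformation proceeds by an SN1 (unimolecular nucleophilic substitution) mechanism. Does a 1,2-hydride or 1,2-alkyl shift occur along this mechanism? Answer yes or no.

no

The first-formed carbocation is tertiary.
No single 1,2-shift to an adjacent carbon would produce a more-substituted cation than the one already present, so no rearrangement occurs.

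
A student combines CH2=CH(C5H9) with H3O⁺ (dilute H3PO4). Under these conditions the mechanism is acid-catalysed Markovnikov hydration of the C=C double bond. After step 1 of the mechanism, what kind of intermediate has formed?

secondary carbocation

Step 1: Protonation of the alkene by H3O⁺: the π bond acts as the nucleophile and picks up H⁺, giving the more stable (Markovnikov) secondary carbocation. H2O is released.
After step 1 the species present is a secondary carbocation.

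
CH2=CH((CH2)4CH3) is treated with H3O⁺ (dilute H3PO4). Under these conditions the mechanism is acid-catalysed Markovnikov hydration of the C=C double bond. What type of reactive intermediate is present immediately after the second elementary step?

oxonium ion

Step 1: Protonation of the alkene by H3O⁺: the π bond acts as the nucleophile and picks up H⁺, giving the more stable (Markovnikov) secondary carbocation. H2O is released.
Step 2: Nucleophilic capture of the cation by H2O produces the protonated alcohol (an oxonium ion).
After step 2 the species present is an oxonium ion.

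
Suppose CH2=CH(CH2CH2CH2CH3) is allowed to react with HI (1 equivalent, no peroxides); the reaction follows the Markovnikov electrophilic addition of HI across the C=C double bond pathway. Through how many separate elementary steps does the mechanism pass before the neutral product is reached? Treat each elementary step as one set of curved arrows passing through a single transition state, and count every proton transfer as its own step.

Step 1: Electrophilic addition begins with the π(C=C) electrons forming a bond to the proton of HI. Following Markovnikov's rule, the resulting cation is secondary. The H–I bond breaks heterolytically, releasing I⁻.
(No 1,2-shift: no single shift to an adjacent carbon would give a more stable cation.)
Step 2: I⁻ captures the cation: a lone pair on I⁻ fills the empty p orbital, producing the alkyl halide product.
Total: 2 elementary steps.

2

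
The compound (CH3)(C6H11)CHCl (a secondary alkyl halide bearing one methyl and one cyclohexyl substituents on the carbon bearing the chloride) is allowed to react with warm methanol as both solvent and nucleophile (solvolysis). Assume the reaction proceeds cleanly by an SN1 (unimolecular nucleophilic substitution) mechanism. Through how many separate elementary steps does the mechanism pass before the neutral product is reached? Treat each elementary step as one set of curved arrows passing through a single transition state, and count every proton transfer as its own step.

Step 1: Rate-determining heterolysis of the C–Cl bond gives Cl⁻ and a secondary carbocation.
Step 2: Carbocation rearrangement: a 1,2-hydride shift from the adjacent cyclohexyl carbon converts the initially-formed secondary cation into the more stable tertiary cation.
Step 3: CH3OH donates an oxygen lone pair into the empty p orbital of the cation, giving a protonated ether (an oxonium ion).
Step 4: Proton transfer from the O–H of the oxonium ion to a solvent molecule delivers the neutral ether.
Total: 4 elementary steps.

4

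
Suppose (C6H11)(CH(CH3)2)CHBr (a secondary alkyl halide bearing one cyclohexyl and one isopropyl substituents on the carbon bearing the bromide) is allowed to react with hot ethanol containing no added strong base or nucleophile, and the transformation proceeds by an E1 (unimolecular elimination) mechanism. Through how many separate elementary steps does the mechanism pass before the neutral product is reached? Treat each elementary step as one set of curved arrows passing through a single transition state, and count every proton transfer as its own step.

3

Step 1: Ionisation: the C–Br σ-bond cleaves heterolytically; both bonding electrons depart with Br⁻, leaving a secondary carbocation at the α-carbon.
Step 2: A hydride (H with its bonding pair) migrates from the adjacent cyclohexyl carbon to the cationic centre — a 1,2-hydride shift — upgrading the secondary cation to a tertiary one.
Step 3: Loss of a β-proton to an ethanol molecule of the solvent: the C–H bonding pair collapses toward the cationic carbon to form the C=C π bond, yielding the alkene.
Total: 3 elementary steps.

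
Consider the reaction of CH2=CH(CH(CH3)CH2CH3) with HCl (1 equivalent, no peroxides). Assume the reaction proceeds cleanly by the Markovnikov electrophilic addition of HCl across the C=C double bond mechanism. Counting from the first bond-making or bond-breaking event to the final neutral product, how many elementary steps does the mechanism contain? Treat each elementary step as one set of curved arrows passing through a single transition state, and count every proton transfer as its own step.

Step 1: Electrophilic addition begins with the π(C=C) electrons forming a bond to the proton of HCl. Following Markovnikov's rule, the resulting cation is secondary. The H–Cl bond breaks heterolytically, releasing Cl⁻.
Step 2: A 1,2-hydride shift from the adjacent sec-butyl carbon moves the positive charge from the secondary centre to an adjacent carbon, generating a more stable tertiary carbocation.
Step 3: Nucleophilic attack by Cl⁻ on the carbocation completes the addition, giving R–Cl.
Total: 3 elementary steps.

3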